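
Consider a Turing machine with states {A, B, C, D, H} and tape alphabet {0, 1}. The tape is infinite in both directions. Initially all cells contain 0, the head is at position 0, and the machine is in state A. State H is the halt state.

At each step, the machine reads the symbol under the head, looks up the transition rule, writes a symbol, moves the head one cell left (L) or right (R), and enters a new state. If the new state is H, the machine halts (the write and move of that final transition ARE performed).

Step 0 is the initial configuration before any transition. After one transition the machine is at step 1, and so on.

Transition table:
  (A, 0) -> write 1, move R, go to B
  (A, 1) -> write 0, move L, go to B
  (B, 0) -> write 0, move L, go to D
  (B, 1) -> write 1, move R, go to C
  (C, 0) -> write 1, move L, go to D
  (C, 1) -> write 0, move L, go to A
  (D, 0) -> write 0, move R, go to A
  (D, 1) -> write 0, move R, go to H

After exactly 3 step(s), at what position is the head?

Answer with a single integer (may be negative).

Step 1: in state A at pos 0, read 0 -> (A,0)->write 1,move R,goto B. Now: state=B, head=1, tape[-1..2]=0100 (head:   ^)
Step 2: in state B at pos 1, read 0 -> (B,0)->write 0,move L,goto D. Now: state=D, head=0, tape[-1..2]=0100 (head:  ^)
Step 3: in state D at pos 0, read 1 -> (D,1)->write 0,move R,goto H. Now: state=H, head=1, tape[-1..2]=0000 (head:   ^)

Answer: 1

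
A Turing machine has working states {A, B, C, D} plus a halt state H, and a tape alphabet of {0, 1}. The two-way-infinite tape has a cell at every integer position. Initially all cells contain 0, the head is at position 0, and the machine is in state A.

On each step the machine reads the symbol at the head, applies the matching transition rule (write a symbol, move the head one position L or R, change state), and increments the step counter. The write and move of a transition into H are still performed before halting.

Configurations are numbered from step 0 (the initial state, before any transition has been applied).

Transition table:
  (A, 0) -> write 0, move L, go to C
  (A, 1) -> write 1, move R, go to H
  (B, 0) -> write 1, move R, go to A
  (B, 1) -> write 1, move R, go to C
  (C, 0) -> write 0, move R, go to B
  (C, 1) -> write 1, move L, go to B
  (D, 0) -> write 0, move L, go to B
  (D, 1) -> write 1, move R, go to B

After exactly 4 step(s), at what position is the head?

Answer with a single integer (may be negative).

Answer: 0

Derivation:
Step 1: in state A at pos 0, read 0 -> (A,0)->write 0,move L,goto C. Now: state=C, head=-1, tape[-2..1]=0000 (head:  ^)
Step 2: in state C at pos -1, read 0 -> (C,0)->write 0,move R,goto B. Now: state=B, head=0, tape[-2..1]=0000 (head:   ^)
Step 3: in state B at pos 0, read 0 -> (B,0)->write 1,move R,goto A. Now: state=A, head=1, tape[-2..2]=00100 (head:    ^)
Step 4: in state A at pos 1, read 0 -> (A,0)->write 0,move L,goto C. Now: state=C, head=0, tape[-2..2]=00100 (head:   ^)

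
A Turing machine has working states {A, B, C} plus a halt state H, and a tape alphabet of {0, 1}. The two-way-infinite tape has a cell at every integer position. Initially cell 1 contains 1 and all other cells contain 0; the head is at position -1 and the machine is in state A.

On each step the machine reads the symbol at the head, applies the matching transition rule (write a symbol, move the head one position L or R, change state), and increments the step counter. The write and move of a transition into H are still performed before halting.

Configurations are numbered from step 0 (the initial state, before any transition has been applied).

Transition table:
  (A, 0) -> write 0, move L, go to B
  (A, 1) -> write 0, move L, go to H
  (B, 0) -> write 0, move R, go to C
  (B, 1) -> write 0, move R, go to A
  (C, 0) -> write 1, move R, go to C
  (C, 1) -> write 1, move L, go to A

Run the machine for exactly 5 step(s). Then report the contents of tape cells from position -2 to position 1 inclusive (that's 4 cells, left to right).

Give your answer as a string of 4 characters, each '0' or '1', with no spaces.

Step 1: in state A at pos -1, read 0 -> (A,0)->write 0,move L,goto B. Now: state=B, head=-2, tape[-3..2]=000010 (head:  ^)
Step 2: in state B at pos -2, read 0 -> (B,0)->write 0,move R,goto C. Now: state=C, head=-1, tape[-3..2]=000010 (head:   ^)
Step 3: in state C at pos -1, read 0 -> (C,0)->write 1,move R,goto C. Now: state=C, head=0, tape[-3..2]=001010 (head:    ^)
Step 4: in state C at pos 0, read 0 -> (C,0)->write 1,move R,goto C. Now: state=C, head=1, tape[-3..2]=001110 (head:     ^)
Step 5: in state C at pos 1, read 1 -> (C,1)->write 1,move L,goto A. Now: state=A, head=0, tape[-3..2]=001110 (head:    ^)

Answer: 0111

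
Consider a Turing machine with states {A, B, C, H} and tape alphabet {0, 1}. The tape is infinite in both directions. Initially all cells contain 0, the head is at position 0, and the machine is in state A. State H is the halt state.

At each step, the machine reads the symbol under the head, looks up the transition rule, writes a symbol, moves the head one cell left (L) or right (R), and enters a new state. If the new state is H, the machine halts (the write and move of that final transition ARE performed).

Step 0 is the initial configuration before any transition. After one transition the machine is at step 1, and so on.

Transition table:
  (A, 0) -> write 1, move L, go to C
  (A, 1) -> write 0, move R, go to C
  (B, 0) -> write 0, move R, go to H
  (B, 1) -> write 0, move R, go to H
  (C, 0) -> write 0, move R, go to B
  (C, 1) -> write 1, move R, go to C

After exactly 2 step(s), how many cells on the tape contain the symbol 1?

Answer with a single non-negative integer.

Step 1: in state A at pos 0, read 0 -> (A,0)->write 1,move L,goto C. Now: state=C, head=-1, tape[-2..1]=0010 (head:  ^)
Step 2: in state C at pos -1, read 0 -> (C,0)->write 0,move R,goto B. Now: state=B, head=0, tape[-2..1]=0010 (head:   ^)
Cells containing 1 after step 2: {0} -> 1 cell(s)

Answer: 1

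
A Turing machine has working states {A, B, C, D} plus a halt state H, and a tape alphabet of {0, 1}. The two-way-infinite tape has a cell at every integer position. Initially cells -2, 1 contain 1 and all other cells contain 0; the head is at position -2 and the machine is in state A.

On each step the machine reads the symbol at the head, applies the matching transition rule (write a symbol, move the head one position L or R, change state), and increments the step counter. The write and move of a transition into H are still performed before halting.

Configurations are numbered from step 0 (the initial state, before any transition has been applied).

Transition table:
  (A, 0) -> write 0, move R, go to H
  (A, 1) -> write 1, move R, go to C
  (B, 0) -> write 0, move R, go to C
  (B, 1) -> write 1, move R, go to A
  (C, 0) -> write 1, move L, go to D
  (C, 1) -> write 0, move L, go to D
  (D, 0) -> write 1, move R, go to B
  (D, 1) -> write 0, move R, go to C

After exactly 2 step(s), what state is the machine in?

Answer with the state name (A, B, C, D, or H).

Step 1: in state A at pos -2, read 1 -> (A,1)->write 1,move R,goto C. Now: state=C, head=-1, tape[-3..2]=010010 (head:   ^)
Step 2: in state C at pos -1, read 0 -> (C,0)->write 1,move L,goto D. Now: state=D, head=-2, tape[-3..2]=011010 (head:  ^)

Answer: D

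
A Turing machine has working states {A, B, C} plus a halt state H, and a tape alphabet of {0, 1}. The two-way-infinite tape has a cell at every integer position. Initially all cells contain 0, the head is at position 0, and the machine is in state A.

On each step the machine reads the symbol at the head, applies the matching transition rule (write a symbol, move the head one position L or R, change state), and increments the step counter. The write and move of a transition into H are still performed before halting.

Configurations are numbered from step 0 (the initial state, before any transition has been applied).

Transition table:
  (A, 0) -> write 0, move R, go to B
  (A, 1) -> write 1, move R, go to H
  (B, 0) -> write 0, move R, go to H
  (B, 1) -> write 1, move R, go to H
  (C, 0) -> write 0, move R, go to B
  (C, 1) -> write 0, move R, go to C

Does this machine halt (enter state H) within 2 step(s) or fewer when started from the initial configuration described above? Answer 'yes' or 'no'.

Answer: yes

Derivation:
Step 1: in state A at pos 0, read 0 -> (A,0)->write 0,move R,goto B. Now: state=B, head=1, tape[-1..2]=0000 (head:   ^)
Step 2: in state B at pos 1, read 0 -> (B,0)->write 0,move R,goto H. Now: state=H, head=2, tape[-1..3]=00000 (head:    ^)
State H reached at step 2; 2 <= 2 -> yes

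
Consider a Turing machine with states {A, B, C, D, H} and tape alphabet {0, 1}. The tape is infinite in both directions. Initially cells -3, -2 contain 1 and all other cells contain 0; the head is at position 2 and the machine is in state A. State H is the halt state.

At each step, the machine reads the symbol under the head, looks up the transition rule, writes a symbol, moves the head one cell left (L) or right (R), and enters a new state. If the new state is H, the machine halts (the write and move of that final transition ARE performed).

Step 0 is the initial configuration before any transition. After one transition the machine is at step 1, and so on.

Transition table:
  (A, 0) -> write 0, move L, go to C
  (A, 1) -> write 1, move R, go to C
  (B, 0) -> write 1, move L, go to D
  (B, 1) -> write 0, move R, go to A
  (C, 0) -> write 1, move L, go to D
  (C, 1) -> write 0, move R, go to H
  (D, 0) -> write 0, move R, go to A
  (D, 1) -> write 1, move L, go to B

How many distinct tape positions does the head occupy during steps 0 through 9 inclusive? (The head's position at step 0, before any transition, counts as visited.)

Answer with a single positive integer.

Answer: 4

Derivation:
Step 1: in state A at pos 2, read 0 -> (A,0)->write 0,move L,goto C. Now: state=C, head=1, tape[-4..3]=01100000 (head:      ^)
Step 2: in state C at pos 1, read 0 -> (C,0)->write 1,move L,goto D. Now: state=D, head=0, tape[-4..3]=01100100 (head:     ^)
Step 3: in state D at pos 0, read 0 -> (D,0)->write 0,move R,goto A. Now: state=A, head=1, tape[-4..3]=01100100 (head:      ^)
Step 4: in state A at pos 1, read 1 -> (A,1)->write 1,move R,goto C. Now: state=C, head=2, tape[-4..3]=01100100 (head:       ^)
Step 5: in state C at pos 2, read 0 -> (C,0)->write 1,move L,goto D. Now: state=D, head=1, tape[-4..3]=01100110 (head:      ^)
Step 6: in state D at pos 1, read 1 -> (D,1)->write 1,move L,goto B. Now: state=B, head=0, tape[-4..3]=01100110 (head:     ^)
Step 7: in state B at pos 0, read 0 -> (B,0)->write 1,move L,goto D. Now: state=D, head=-1, tape[-4..3]=01101110 (head:    ^)
Step 8: in state D at pos -1, read 0 -> (D,0)->write 0,move R,goto A. Now: state=A, head=0, tape[-4..3]=01101110 (head:     ^)
Step 9: in state A at pos 0, read 1 -> (A,1)->write 1,move R,goto C. Now: state=C, head=1, tape[-4..3]=01101110 (head:      ^)
Head positions at steps 0..9: starting at 2, distinct positions visited = {-1, 0, 1, 2} -> 4 position(s)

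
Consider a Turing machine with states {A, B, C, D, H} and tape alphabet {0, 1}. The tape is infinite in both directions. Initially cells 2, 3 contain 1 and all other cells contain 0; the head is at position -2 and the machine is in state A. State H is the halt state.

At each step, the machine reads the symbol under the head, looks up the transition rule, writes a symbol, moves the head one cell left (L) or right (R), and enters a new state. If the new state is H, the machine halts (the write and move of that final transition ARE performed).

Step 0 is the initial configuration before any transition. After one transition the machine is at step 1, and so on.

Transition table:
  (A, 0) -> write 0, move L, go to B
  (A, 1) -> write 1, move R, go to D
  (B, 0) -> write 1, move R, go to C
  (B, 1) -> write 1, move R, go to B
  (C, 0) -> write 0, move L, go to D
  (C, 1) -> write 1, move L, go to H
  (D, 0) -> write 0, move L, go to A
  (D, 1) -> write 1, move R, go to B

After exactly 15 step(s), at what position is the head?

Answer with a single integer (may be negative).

Answer: 1

Derivation:
Step 1: in state A at pos -2, read 0 -> (A,0)->write 0,move L,goto B. Now: state=B, head=-3, tape[-4..4]=000000110 (head:  ^)
Step 2: in state B at pos -3, read 0 -> (B,0)->write 1,move R,goto C. Now: state=C, head=-2, tape[-4..4]=010000110 (head:   ^)
Step 3: in state C at pos -2, read 0 -> (C,0)->write 0,move L,goto D. Now: state=D, head=-3, tape[-4..4]=010000110 (head:  ^)
Step 4: in state D at pos -3, read 1 -> (D,1)->write 1,move R,goto B. Now: state=B, head=-2, tape[-4..4]=010000110 (head:   ^)
Step 5: in state B at pos -2, read 0 -> (B,0)->write 1,move R,goto C. Now: state=C, head=-1, tape[-4..4]=011000110 (head:    ^)
Step 6: in state C at pos -1, read 0 -> (C,0)->write 0,move L,goto D. Now: state=D, head=-2, tape[-4..4]=011000110 (head:   ^)
Step 7: in state D at pos -2, read 1 -> (D,1)->write 1,move R,goto B. Now: state=B, head=-1, tape[-4..4]=011000110 (head:    ^)
Step 8: in state B at pos -1, read 0 -> (B,0)->write 1,move R,goto C. Now: state=C, head=0, tape[-4..4]=011100110 (head:     ^)
Step 9: in state C at pos 0, read 0 -> (C,0)->write 0,move L,goto D. Now: state=D, head=-1, tape[-4..4]=011100110 (head:    ^)
Step 10: in state D at pos -1, read 1 -> (D,1)->write 1,move R,goto B. Now: state=B, head=0, tape[-4..4]=011100110 (head:     ^)
Step 11: in state B at pos 0, read 0 -> (B,0)->write 1,move R,goto C. Now: state=C, head=1, tape[-4..4]=011110110 (head:      ^)
Step 12: in state C at pos 1, read 0 -> (C,0)->write 0,move L,goto D. Now: state=D, head=0, tape[-4..4]=011110110 (head:     ^)
Step 13: in state D at pos 0, read 1 -> (D,1)->write 1,move R,goto B. Now: state=B, head=1, tape[-4..4]=011110110 (head:      ^)
Step 14: in state B at pos 1, read 0 -> (B,0)->write 1,move R,goto C. Now: state=C, head=2, tape[-4..4]=011111110 (head:       ^)
Step 15: in state C at pos 2, read 1 -> (C,1)->write 1,move L,goto H. Now: state=H, head=1, tape[-4..4]=011111110 (head:      ^)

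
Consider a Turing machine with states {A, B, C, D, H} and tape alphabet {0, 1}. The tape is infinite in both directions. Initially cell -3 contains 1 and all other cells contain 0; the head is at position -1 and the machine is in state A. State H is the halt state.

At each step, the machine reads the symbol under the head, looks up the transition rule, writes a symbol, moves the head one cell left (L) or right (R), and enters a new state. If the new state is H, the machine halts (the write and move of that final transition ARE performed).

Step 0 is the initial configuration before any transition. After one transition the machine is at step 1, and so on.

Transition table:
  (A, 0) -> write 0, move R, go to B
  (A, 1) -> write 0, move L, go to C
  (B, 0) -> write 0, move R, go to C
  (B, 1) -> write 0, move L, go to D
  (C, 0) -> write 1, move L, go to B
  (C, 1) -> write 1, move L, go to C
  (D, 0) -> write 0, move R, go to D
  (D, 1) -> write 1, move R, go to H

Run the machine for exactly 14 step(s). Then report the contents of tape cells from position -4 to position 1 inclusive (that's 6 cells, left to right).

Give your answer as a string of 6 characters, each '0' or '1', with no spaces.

Answer: 001111

Derivation:
Step 1: in state A at pos -1, read 0 -> (A,0)->write 0,move R,goto B. Now: state=B, head=0, tape[-4..1]=010000 (head:     ^)
Step 2: in state B at pos 0, read 0 -> (B,0)->write 0,move R,goto C. Now: state=C, head=1, tape[-4..2]=0100000 (head:      ^)
Step 3: in state C at pos 1, read 0 -> (C,0)->write 1,move L,goto B. Now: state=B, head=0, tape[-4..2]=0100010 (head:     ^)
Step 4: in state B at pos 0, read 0 -> (B,0)->write 0,move R,goto C. Now: state=C, head=1, tape[-4..2]=0100010 (head:      ^)
Step 5: in state C at pos 1, read 1 -> (C,1)->write 1,move L,goto C. Now: state=C, head=0, tape[-4..2]=0100010 (head:     ^)
Step 6: in state C at pos 0, read 0 -> (C,0)->write 1,move L,goto B. Now: state=B, head=-1, tape[-4..2]=0100110 (head:    ^)
Step 7: in state B at pos -1, read 0 -> (B,0)->write 0,move R,goto C. Now: state=C, head=0, tape[-4..2]=0100110 (head:     ^)
Step 8: in state C at pos 0, read 1 -> (C,1)->write 1,move L,goto C. Now: state=C, head=-1, tape[-4..2]=0100110 (head:    ^)
Step 9: in state C at pos -1, read 0 -> (C,0)->write 1,move L,goto B. Now: state=B, head=-2, tape[-4..2]=0101110 (head:   ^)
Step 10: in state B at pos -2, read 0 -> (B,0)->write 0,move R,goto C. Now: state=C, head=-1, tape[-4..2]=0101110 (head:    ^)
Step 11: in state C at pos -1, read 1 -> (C,1)->write 1,move L,goto C. Now: state=C, head=-2, tape[-4..2]=0101110 (head:   ^)
Step 12: in state C at pos -2, read 0 -> (C,0)->write 1,move L,goto B. Now: state=B, head=-3, tape[-4..2]=0111110 (head:  ^)
Step 13: in state B at pos -3, read 1 -> (B,1)->write 0,move L,goto D. Now: state=D, head=-4, tape[-5..2]=00011110 (head:  ^)
Step 14: in state D at pos -4, read 0 -> (D,0)->write 0,move R,goto D. Now: state=D, head=-3, tape[-5..2]=00011110 (head:   ^)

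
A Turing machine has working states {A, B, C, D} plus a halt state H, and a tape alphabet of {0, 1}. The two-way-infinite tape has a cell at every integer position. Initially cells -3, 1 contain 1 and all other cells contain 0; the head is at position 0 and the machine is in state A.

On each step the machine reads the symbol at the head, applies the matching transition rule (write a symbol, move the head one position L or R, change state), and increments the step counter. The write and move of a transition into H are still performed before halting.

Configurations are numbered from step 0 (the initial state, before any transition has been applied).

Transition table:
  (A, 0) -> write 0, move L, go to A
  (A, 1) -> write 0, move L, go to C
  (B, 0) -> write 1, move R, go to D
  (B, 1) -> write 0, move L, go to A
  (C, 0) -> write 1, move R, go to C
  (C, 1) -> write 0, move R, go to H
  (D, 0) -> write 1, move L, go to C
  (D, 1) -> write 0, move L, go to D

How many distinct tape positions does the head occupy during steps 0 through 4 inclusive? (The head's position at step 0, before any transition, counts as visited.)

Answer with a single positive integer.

Step 1: in state A at pos 0, read 0 -> (A,0)->write 0,move L,goto A. Now: state=A, head=-1, tape[-4..2]=0100010 (head:    ^)
Step 2: in state A at pos -1, read 0 -> (A,0)->write 0,move L,goto A. Now: state=A, head=-2, tape[-4..2]=0100010 (head:   ^)
Step 3: in state A at pos -2, read 0 -> (A,0)->write 0,move L,goto A. Now: state=A, head=-3, tape[-4..2]=0100010 (head:  ^)
Step 4: in state A at pos -3, read 1 -> (A,1)->write 0,move L,goto C. Now: state=C, head=-4, tape[-5..2]=00000010 (head:  ^)
Head positions at steps 0..4: starting at 0, distinct positions visited = {-4, -3, -2, -1, 0} -> 5 position(s)

Answer: 5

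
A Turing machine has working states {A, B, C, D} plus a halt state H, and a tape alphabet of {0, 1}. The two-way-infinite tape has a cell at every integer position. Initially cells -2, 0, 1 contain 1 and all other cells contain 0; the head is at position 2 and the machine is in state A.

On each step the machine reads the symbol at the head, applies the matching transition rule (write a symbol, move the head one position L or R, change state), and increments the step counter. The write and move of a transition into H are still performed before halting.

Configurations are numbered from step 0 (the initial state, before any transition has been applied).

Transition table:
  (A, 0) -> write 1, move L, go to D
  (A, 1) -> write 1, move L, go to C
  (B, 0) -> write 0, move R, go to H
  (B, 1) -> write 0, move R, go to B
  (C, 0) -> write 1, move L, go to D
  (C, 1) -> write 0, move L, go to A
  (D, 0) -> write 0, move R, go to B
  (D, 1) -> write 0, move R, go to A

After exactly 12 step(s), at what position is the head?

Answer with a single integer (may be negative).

Step 1: in state A at pos 2, read 0 -> (A,0)->write 1,move L,goto D. Now: state=D, head=1, tape[-3..3]=0101110 (head:     ^)
Step 2: in state D at pos 1, read 1 -> (D,1)->write 0,move R,goto A. Now: state=A, head=2, tape[-3..3]=0101010 (head:      ^)
Step 3: in state A at pos 2, read 1 -> (A,1)->write 1,move L,goto C. Now: state=C, head=1, tape[-3..3]=0101010 (head:     ^)
Step 4: in state C at pos 1, read 0 -> (C,0)->write 1,move L,goto D. Now: state=D, head=0, tape[-3..3]=0101110 (head:    ^)
Step 5: in state D at pos 0, read 1 -> (D,1)->write 0,move R,goto A. Now: state=A, head=1, tape[-3..3]=0100110 (head:     ^)
Step 6: in state A at pos 1, read 1 -> (A,1)->write 1,move L,goto C. Now: state=C, head=0, tape[-3..3]=0100110 (head:    ^)
Step 7: in state C at pos 0, read 0 -> (C,0)->write 1,move L,goto D. Now: state=D, head=-1, tape[-3..3]=0101110 (head:   ^)
Step 8: in state D at pos -1, read 0 -> (D,0)->write 0,move R,goto B. Now: state=B, head=0, tape[-3..3]=0101110 (head:    ^)
Step 9: in state B at pos 0, read 1 -> (B,1)->write 0,move R,goto B. Now: state=B, head=1, tape[-3..3]=0100110 (head:     ^)
Step 10: in state B at pos 1, read 1 -> (B,1)->write 0,move R,goto B. Now: state=B, head=2, tape[-3..3]=0100010 (head:      ^)
Step 11: in state B at pos 2, read 1 -> (B,1)->write 0,move R,goto B. Now: state=B, head=3, tape[-3..4]=01000000 (head:       ^)
Step 12: in state B at pos 3, read 0 -> (B,0)->write 0,move R,goto H. Now: state=H, head=4, tape[-3..5]=010000000 (head:        ^)

Answer: 4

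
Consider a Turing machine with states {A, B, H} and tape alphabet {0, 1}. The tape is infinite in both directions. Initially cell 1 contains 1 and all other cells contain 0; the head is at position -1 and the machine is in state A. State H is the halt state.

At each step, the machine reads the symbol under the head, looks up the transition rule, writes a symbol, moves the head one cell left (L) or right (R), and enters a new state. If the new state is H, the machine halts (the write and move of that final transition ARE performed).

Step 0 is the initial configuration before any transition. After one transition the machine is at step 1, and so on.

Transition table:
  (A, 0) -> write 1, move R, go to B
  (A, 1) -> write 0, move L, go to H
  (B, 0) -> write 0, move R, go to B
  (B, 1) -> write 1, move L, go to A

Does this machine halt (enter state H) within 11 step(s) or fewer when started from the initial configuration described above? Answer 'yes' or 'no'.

Step 1: in state A at pos -1, read 0 -> (A,0)->write 1,move R,goto B. Now: state=B, head=0, tape[-2..2]=01010 (head:   ^)
Step 2: in state B at pos 0, read 0 -> (B,0)->write 0,move R,goto B. Now: state=B, head=1, tape[-2..2]=01010 (head:    ^)
Step 3: in state B at pos 1, read 1 -> (B,1)->write 1,move L,goto A. Now: state=A, head=0, tape[-2..2]=01010 (head:   ^)
Step 4: in state A at pos 0, read 0 -> (A,0)->write 1,move R,goto B. Now: state=B, head=1, tape[-2..2]=01110 (head:    ^)
Step 5: in state B at pos 1, read 1 -> (B,1)->write 1,move L,goto A. Now: state=A, head=0, tape[-2..2]=01110 (head:   ^)
Step 6: in state A at pos 0, read 1 -> (A,1)->write 0,move L,goto H. Now: state=H, head=-1, tape[-2..2]=01010 (head:  ^)
State H reached at step 6; 6 <= 11 -> yes

Answer: yes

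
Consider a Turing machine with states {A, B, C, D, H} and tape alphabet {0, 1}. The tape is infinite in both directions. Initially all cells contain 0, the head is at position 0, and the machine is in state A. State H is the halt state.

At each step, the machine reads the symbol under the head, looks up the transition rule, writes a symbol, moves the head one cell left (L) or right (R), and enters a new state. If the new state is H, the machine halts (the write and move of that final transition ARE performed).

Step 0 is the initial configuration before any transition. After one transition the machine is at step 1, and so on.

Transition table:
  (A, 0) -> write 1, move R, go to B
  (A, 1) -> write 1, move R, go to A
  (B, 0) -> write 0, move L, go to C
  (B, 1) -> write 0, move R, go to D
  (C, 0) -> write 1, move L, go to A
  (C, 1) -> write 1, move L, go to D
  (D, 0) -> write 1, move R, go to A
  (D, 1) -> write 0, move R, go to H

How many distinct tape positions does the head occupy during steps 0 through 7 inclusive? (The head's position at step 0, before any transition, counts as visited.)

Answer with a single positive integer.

Answer: 4

Derivation:
Step 1: in state A at pos 0, read 0 -> (A,0)->write 1,move R,goto B. Now: state=B, head=1, tape[-1..2]=0100 (head:   ^)
Step 2: in state B at pos 1, read 0 -> (B,0)->write 0,move L,goto C. Now: state=C, head=0, tape[-1..2]=0100 (head:  ^)
Step 3: in state C at pos 0, read 1 -> (C,1)->write 1,move L,goto D. Now: state=D, head=-1, tape[-2..2]=00100 (head:  ^)
Step 4: in state D at pos -1, read 0 -> (D,0)->write 1,move R,goto A. Now: state=A, head=0, tape[-2..2]=01100 (head:   ^)
Step 5: in state A at pos 0, read 1 -> (A,1)->write 1,move R,goto A. Now: state=A, head=1, tape[-2..2]=01100 (head:    ^)
Step 6: in state A at pos 1, read 0 -> (A,0)->write 1,move R,goto B. Now: state=B, head=2, tape[-2..3]=011100 (head:     ^)
Step 7: in state B at pos 2, read 0 -> (B,0)->write 0,move L,goto C. Now: state=C, head=1, tape[-2..3]=011100 (head:    ^)
Head positions at steps 0..7: starting at 0, distinct positions visited = {-1, 0, 1, 2} -> 4 position(s)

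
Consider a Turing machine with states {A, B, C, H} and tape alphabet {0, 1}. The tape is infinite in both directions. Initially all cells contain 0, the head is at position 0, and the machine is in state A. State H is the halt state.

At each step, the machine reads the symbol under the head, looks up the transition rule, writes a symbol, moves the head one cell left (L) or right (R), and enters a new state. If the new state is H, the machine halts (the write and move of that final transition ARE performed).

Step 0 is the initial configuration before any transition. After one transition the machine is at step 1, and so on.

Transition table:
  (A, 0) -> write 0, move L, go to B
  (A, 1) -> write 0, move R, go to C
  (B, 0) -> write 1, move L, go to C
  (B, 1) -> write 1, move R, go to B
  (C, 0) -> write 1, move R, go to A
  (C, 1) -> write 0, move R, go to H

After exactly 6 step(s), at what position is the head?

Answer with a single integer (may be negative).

Answer: 0

Derivation:
Step 1: in state A at pos 0, read 0 -> (A,0)->write 0,move L,goto B. Now: state=B, head=-1, tape[-2..1]=0000 (head:  ^)
Step 2: in state B at pos -1, read 0 -> (B,0)->write 1,move L,goto C. Now: state=C, head=-2, tape[-3..1]=00100 (head:  ^)
Step 3: in state C at pos -2, read 0 -> (C,0)->write 1,move R,goto A. Now: state=A, head=-1, tape[-3..1]=01100 (head:   ^)
Step 4: in state A at pos -1, read 1 -> (A,1)->write 0,move R,goto C. Now: state=C, head=0, tape[-3..1]=01000 (head:    ^)
Step 5: in state C at pos 0, read 0 -> (C,0)->write 1,move R,goto A. Now: state=A, head=1, tape[-3..2]=010100 (head:     ^)
Step 6: in state A at pos 1, read 0 -> (A,0)->write 0,move L,goto B. Now: state=B, head=0, tape[-3..2]=010100 (head:    ^)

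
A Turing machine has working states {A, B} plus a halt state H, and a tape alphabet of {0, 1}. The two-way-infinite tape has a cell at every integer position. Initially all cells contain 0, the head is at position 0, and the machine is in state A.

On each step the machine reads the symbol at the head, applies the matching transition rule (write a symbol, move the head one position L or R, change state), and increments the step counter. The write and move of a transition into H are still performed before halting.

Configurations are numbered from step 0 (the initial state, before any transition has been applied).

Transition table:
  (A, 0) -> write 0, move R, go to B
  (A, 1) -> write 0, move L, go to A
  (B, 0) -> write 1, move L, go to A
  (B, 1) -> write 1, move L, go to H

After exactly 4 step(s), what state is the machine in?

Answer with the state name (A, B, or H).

Step 1: in state A at pos 0, read 0 -> (A,0)->write 0,move R,goto B. Now: state=B, head=1, tape[-1..2]=0000 (head:   ^)
Step 2: in state B at pos 1, read 0 -> (B,0)->write 1,move L,goto A. Now: state=A, head=0, tape[-1..2]=0010 (head:  ^)
Step 3: in state A at pos 0, read 0 -> (A,0)->write 0,move R,goto B. Now: state=B, head=1, tape[-1..2]=0010 (head:   ^)
Step 4: in state B at pos 1, read 1 -> (B,1)->write 1,move L,goto H. Now: state=H, head=0, tape[-1..2]=0010 (head:  ^)

Answer: H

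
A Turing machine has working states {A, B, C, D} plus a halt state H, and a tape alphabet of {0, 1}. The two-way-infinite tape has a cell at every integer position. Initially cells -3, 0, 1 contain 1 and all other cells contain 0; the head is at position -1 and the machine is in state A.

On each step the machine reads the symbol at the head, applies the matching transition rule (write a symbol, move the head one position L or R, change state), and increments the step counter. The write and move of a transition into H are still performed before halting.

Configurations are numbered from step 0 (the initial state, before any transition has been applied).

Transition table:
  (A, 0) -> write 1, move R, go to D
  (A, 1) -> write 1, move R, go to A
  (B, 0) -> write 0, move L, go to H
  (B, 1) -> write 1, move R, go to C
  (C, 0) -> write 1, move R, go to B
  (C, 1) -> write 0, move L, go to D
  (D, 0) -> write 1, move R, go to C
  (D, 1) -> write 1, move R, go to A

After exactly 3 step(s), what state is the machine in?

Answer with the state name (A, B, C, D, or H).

Step 1: in state A at pos -1, read 0 -> (A,0)->write 1,move R,goto D. Now: state=D, head=0, tape[-4..2]=0101110 (head:     ^)
Step 2: in state D at pos 0, read 1 -> (D,1)->write 1,move R,goto A. Now: state=A, head=1, tape[-4..2]=0101110 (head:      ^)
Step 3: in state A at pos 1, read 1 -> (A,1)->write 1,move R,goto A. Now: state=A, head=2, tape[-4..3]=01011100 (head:       ^)

Answer: A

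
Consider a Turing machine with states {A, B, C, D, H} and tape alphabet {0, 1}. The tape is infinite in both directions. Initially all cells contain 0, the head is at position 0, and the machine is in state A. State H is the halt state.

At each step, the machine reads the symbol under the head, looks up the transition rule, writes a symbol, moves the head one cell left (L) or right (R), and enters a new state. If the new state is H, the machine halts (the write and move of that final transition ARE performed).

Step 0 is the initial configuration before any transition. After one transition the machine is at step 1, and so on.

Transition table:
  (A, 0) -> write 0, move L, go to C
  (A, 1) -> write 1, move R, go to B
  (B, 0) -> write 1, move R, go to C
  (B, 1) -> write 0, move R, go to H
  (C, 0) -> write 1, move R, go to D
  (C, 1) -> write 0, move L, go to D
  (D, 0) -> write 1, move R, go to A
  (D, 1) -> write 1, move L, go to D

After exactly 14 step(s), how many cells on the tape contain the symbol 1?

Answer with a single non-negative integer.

Step 1: in state A at pos 0, read 0 -> (A,0)->write 0,move L,goto C. Now: state=C, head=-1, tape[-2..1]=0000 (head:  ^)
Step 2: in state C at pos -1, read 0 -> (C,0)->write 1,move R,goto D. Now: state=D, head=0, tape[-2..1]=0100 (head:   ^)
Step 3: in state D at pos 0, read 0 -> (D,0)->write 1,move R,goto A. Now: state=A, head=1, tape[-2..2]=01100 (head:    ^)
Step 4: in state A at pos 1, read 0 -> (A,0)->write 0,move L,goto C. Now: state=C, head=0, tape[-2..2]=01100 (head:   ^)
Step 5: in state C at pos 0, read 1 -> (C,1)->write 0,move L,goto D. Now: state=D, head=-1, tape[-2..2]=01000 (head:  ^)
Step 6: in state D at pos -1, read 1 -> (D,1)->write 1,move L,goto D. Now: state=D, head=-2, tape[-3..2]=001000 (head:  ^)
Step 7: in state D at pos -2, read 0 -> (D,0)->write 1,move R,goto A. Now: state=A, head=-1, tape[-3..2]=011000 (head:   ^)
Step 8: in state A at pos -1, read 1 -> (A,1)->write 1,move R,goto B. Now: state=B, head=0, tape[-3..2]=011000 (head:    ^)
Step 9: in state B at pos 0, read 0 -> (B,0)->write 1,move R,goto C. Now: state=C, head=1, tape[-3..2]=011100 (head:     ^)
Step 10: in state C at pos 1, read 0 -> (C,0)->write 1,move R,goto D. Now: state=D, head=2, tape[-3..3]=0111100 (head:      ^)
Step 11: in state D at pos 2, read 0 -> (D,0)->write 1,move R,goto A. Now: state=A, head=3, tape[-3..4]=01111100 (head:       ^)
Step 12: in state A at pos 3, read 0 -> (A,0)->write 0,move L,goto C. Now: state=C, head=2, tape[-3..4]=01111100 (head:      ^)
Step 13: in state C at pos 2, read 1 -> (C,1)->write 0,move L,goto D. Now: state=D, head=1, tape[-3..4]=01111000 (head:     ^)
Step 14: in state D at pos 1, read 1 -> (D,1)->write 1,move L,goto D. Now: state=D, head=0, tape[-3..4]=01111000 (head:    ^)
Cells containing 1 after step 14: {-2, -1, 0, 1} -> 4 cell(s)

Answer: 4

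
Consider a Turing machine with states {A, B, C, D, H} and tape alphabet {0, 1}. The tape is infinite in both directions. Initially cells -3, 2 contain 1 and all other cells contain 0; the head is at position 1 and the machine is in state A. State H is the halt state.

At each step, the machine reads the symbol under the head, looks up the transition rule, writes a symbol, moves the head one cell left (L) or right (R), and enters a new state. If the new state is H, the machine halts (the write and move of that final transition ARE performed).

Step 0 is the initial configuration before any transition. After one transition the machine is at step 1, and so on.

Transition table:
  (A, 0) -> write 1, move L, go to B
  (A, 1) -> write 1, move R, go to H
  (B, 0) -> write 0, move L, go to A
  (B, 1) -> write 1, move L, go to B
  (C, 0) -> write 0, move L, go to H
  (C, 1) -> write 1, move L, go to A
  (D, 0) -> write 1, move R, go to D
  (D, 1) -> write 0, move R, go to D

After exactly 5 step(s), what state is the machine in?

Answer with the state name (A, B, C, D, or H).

Answer: H

Derivation:
Step 1: in state A at pos 1, read 0 -> (A,0)->write 1,move L,goto B. Now: state=B, head=0, tape[-4..3]=01000110 (head:     ^)
Step 2: in state B at pos 0, read 0 -> (B,0)->write 0,move L,goto A. Now: state=A, head=-1, tape[-4..3]=01000110 (head:    ^)
Step 3: in state A at pos -1, read 0 -> (A,0)->write 1,move L,goto B. Now: state=B, head=-2, tape[-4..3]=01010110 (head:   ^)
Step 4: in state B at pos -2, read 0 -> (B,0)->write 0,move L,goto A. Now: state=A, head=-3, tape[-4..3]=01010110 (head:  ^)
Step 5: in state A at pos -3, read 1 -> (A,1)->write 1,move R,goto H. Now: state=H, head=-2, tape[-4..3]=01010110 (head:   ^)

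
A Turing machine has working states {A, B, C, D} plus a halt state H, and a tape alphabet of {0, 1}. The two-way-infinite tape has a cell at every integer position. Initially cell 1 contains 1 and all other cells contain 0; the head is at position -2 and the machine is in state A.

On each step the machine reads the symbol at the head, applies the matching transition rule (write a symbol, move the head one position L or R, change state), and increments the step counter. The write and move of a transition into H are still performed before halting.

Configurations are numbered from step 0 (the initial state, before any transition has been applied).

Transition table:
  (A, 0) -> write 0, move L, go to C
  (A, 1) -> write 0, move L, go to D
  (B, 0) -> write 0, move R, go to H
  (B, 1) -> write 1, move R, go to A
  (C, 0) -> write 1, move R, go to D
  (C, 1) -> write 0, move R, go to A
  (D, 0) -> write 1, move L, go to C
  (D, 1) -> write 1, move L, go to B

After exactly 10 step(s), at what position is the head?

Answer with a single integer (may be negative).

Answer: -4

Derivation:
Step 1: in state A at pos -2, read 0 -> (A,0)->write 0,move L,goto C. Now: state=C, head=-3, tape[-4..2]=0000010 (head:  ^)
Step 2: in state C at pos -3, read 0 -> (C,0)->write 1,move R,goto D. Now: state=D, head=-2, tape[-4..2]=0100010 (head:   ^)
Step 3: in state D at pos -2, read 0 -> (D,0)->write 1,move L,goto C. Now: state=C, head=-3, tape[-4..2]=0110010 (head:  ^)
Step 4: in state C at pos -3, read 1 -> (C,1)->write 0,move R,goto A. Now: state=A, head=-2, tape[-4..2]=0010010 (head:   ^)
Step 5: in state A at pos -2, read 1 -> (A,1)->write 0,move L,goto D. Now: state=D, head=-3, tape[-4..2]=0000010 (head:  ^)
Step 6: in state D at pos -3, read 0 -> (D,0)->write 1,move L,goto C. Now: state=C, head=-4, tape[-5..2]=00100010 (head:  ^)
Step 7: in state C at pos -4, read 0 -> (C,0)->write 1,move R,goto D. Now: state=D, head=-3, tape[-5..2]=01100010 (head:   ^)
Step 8: in state D at pos -3, read 1 -> (D,1)->write 1,move L,goto B. Now: state=B, head=-4, tape[-5..2]=01100010 (head:  ^)
Step 9: in state B at pos -4, read 1 -> (B,1)->write 1,move R,goto A. Now: state=A, head=-3, tape[-5..2]=01100010 (head:   ^)
Step 10: in state A at pos -3, read 1 -> (A,1)->write 0,move L,goto D. Now: state=D, head=-4, tape[-5..2]=01000010 (head:  ^)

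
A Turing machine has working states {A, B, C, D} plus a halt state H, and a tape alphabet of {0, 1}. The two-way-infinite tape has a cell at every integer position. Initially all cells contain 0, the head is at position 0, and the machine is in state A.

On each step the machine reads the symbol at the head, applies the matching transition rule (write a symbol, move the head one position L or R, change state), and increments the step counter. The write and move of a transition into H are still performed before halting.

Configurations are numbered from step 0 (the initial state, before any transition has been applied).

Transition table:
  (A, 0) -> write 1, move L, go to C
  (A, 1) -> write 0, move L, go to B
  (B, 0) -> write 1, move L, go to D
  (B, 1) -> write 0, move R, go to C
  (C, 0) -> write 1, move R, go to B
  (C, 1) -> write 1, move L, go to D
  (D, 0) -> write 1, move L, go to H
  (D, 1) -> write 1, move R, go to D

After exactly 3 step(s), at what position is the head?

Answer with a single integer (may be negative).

Answer: 1

Derivation:
Step 1: in state A at pos 0, read 0 -> (A,0)->write 1,move L,goto C. Now: state=C, head=-1, tape[-2..1]=0010 (head:  ^)
Step 2: in state C at pos -1, read 0 -> (C,0)->write 1,move R,goto B. Now: state=B, head=0, tape[-2..1]=0110 (head:   ^)
Step 3: in state B at pos 0, read 1 -> (B,1)->write 0,move R,goto C. Now: state=C, head=1, tape[-2..2]=01000 (head:    ^)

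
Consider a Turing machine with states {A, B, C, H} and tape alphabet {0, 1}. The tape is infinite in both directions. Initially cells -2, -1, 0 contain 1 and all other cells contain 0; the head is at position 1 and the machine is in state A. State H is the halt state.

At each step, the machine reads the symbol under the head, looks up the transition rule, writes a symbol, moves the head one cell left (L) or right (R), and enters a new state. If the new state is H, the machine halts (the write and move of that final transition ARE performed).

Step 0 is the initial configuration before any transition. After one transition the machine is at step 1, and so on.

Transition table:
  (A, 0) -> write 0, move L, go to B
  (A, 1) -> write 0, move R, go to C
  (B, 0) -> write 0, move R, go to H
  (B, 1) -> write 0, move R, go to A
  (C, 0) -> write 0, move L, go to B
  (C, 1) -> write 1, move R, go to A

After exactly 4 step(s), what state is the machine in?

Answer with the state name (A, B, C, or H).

Answer: H

Derivation:
Step 1: in state A at pos 1, read 0 -> (A,0)->write 0,move L,goto B. Now: state=B, head=0, tape[-3..2]=011100 (head:    ^)
Step 2: in state B at pos 0, read 1 -> (B,1)->write 0,move R,goto A. Now: state=A, head=1, tape[-3..2]=011000 (head:     ^)
Step 3: in state A at pos 1, read 0 -> (A,0)->write 0,move L,goto B. Now: state=B, head=0, tape[-3..2]=011000 (head:    ^)
Step 4: in state B at pos 0, read 0 -> (B,0)->write 0,move R,goto H. Now: state=H, head=1, tape[-3..2]=011000 (head:     ^)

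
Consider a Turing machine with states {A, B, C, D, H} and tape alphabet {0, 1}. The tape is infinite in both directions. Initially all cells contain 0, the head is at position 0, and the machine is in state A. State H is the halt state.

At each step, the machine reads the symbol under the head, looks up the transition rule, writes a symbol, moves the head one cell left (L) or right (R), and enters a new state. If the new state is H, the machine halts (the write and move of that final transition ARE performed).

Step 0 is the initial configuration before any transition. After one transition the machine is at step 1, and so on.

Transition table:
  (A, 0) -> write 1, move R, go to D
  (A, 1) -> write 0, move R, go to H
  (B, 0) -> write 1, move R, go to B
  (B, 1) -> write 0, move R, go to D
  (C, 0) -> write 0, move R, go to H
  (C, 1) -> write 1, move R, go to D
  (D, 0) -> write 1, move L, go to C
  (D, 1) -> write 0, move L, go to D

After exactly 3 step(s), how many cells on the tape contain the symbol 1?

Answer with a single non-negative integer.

Step 1: in state A at pos 0, read 0 -> (A,0)->write 1,move R,goto D. Now: state=D, head=1, tape[-1..2]=0100 (head:   ^)
Step 2: in state D at pos 1, read 0 -> (D,0)->write 1,move L,goto C. Now: state=C, head=0, tape[-1..2]=0110 (head:  ^)
Step 3: in state C at pos 0, read 1 -> (C,1)->write 1,move R,goto D. Now: state=D, head=1, tape[-1..2]=0110 (head:   ^)
Cells containing 1 after step 3: {0, 1} -> 2 cell(s)

Answer: 2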